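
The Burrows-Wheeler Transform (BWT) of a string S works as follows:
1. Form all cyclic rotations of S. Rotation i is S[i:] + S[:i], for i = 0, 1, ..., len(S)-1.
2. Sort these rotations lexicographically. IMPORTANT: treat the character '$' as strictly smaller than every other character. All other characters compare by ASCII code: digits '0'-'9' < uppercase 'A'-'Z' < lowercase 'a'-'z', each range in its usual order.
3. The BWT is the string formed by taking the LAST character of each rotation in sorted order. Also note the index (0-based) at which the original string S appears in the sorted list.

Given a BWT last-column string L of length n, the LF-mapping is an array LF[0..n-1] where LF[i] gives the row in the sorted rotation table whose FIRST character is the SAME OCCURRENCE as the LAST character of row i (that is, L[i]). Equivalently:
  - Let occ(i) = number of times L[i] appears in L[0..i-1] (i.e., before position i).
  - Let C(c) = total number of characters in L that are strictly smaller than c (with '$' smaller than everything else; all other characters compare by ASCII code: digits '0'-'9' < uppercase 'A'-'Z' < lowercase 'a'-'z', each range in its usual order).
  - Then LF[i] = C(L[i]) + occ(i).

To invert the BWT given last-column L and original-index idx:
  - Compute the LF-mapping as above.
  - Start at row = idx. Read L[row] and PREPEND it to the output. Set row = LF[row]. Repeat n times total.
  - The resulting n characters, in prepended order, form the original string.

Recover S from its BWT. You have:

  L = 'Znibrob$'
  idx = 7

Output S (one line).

Answer: ribbonZ$

Derivation:
LF mapping: 1 5 4 2 7 6 3 0
Walk LF starting at row 7, prepending L[row]:
  step 1: row=7, L[7]='$', prepend. Next row=LF[7]=0
  step 2: row=0, L[0]='Z', prepend. Next row=LF[0]=1
  step 3: row=1, L[1]='n', prepend. Next row=LF[1]=5
  step 4: row=5, L[5]='o', prepend. Next row=LF[5]=6
  step 5: row=6, L[6]='b', prepend. Next row=LF[6]=3
  step 6: row=3, L[3]='b', prepend. Next row=LF[3]=2
  step 7: row=2, L[2]='i', prepend. Next row=LF[2]=4
  step 8: row=4, L[4]='r', prepend. Next row=LF[4]=7
Reversed output: ribbonZ$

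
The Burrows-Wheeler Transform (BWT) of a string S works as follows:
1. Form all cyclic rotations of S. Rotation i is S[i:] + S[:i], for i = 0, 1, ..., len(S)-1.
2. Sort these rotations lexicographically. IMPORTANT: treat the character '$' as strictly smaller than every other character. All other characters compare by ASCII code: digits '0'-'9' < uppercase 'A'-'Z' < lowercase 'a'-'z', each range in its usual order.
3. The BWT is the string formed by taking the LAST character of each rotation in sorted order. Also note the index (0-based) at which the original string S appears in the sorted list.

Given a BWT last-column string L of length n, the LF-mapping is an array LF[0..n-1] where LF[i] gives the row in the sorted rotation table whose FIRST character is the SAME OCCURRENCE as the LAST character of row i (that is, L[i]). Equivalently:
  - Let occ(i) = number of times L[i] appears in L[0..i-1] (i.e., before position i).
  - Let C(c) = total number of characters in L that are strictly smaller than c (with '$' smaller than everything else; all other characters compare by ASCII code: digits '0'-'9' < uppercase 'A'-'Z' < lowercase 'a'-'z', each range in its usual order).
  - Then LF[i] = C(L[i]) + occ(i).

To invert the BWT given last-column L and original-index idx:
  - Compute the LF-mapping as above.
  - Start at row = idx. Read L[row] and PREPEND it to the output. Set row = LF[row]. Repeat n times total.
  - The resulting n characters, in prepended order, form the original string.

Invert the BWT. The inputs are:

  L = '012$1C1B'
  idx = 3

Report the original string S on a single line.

LF mapping: 1 2 5 0 3 7 4 6
Walk LF starting at row 3, prepending L[row]:
  step 1: row=3, L[3]='$', prepend. Next row=LF[3]=0
  step 2: row=0, L[0]='0', prepend. Next row=LF[0]=1
  step 3: row=1, L[1]='1', prepend. Next row=LF[1]=2
  step 4: row=2, L[2]='2', prepend. Next row=LF[2]=5
  step 5: row=5, L[5]='C', prepend. Next row=LF[5]=7
  step 6: row=7, L[7]='B', prepend. Next row=LF[7]=6
  step 7: row=6, L[6]='1', prepend. Next row=LF[6]=4
  step 8: row=4, L[4]='1', prepend. Next row=LF[4]=3
Reversed output: 11BC210$

Answer: 11BC210$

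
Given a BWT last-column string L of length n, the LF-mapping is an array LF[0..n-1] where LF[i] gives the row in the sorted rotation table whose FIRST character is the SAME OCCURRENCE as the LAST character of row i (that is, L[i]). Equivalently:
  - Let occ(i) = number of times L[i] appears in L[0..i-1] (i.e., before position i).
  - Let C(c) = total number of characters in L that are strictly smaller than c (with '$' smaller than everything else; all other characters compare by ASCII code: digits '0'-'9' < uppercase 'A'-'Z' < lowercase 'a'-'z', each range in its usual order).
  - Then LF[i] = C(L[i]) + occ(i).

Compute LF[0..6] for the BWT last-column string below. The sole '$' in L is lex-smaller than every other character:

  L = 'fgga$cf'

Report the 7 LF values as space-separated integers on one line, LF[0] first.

Char counts: '$':1, 'a':1, 'c':1, 'f':2, 'g':2
C (first-col start): C('$')=0, C('a')=1, C('c')=2, C('f')=3, C('g')=5
L[0]='f': occ=0, LF[0]=C('f')+0=3+0=3
L[1]='g': occ=0, LF[1]=C('g')+0=5+0=5
L[2]='g': occ=1, LF[2]=C('g')+1=5+1=6
L[3]='a': occ=0, LF[3]=C('a')+0=1+0=1
L[4]='$': occ=0, LF[4]=C('$')+0=0+0=0
L[5]='c': occ=0, LF[5]=C('c')+0=2+0=2
L[6]='f': occ=1, LF[6]=C('f')+1=3+1=4

Answer: 3 5 6 1 0 2 4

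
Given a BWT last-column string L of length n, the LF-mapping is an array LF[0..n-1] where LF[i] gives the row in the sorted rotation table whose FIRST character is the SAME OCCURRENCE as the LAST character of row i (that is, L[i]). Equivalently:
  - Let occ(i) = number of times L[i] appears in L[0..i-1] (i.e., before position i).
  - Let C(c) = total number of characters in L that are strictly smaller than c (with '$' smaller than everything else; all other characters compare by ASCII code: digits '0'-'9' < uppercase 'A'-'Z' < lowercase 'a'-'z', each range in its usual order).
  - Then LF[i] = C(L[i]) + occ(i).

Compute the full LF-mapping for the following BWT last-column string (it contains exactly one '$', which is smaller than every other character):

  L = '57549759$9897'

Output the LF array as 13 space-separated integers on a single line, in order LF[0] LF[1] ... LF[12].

Char counts: '$':1, '4':1, '5':3, '7':3, '8':1, '9':4
C (first-col start): C('$')=0, C('4')=1, C('5')=2, C('7')=5, C('8')=8, C('9')=9
L[0]='5': occ=0, LF[0]=C('5')+0=2+0=2
L[1]='7': occ=0, LF[1]=C('7')+0=5+0=5
L[2]='5': occ=1, LF[2]=C('5')+1=2+1=3
L[3]='4': occ=0, LF[3]=C('4')+0=1+0=1
L[4]='9': occ=0, LF[4]=C('9')+0=9+0=9
L[5]='7': occ=1, LF[5]=C('7')+1=5+1=6
L[6]='5': occ=2, LF[6]=C('5')+2=2+2=4
L[7]='9': occ=1, LF[7]=C('9')+1=9+1=10
L[8]='$': occ=0, LF[8]=C('$')+0=0+0=0
L[9]='9': occ=2, LF[9]=C('9')+2=9+2=11
L[10]='8': occ=0, LF[10]=C('8')+0=8+0=8
L[11]='9': occ=3, LF[11]=C('9')+3=9+3=12
L[12]='7': occ=2, LF[12]=C('7')+2=5+2=7

Answer: 2 5 3 1 9 6 4 10 0 11 8 12 7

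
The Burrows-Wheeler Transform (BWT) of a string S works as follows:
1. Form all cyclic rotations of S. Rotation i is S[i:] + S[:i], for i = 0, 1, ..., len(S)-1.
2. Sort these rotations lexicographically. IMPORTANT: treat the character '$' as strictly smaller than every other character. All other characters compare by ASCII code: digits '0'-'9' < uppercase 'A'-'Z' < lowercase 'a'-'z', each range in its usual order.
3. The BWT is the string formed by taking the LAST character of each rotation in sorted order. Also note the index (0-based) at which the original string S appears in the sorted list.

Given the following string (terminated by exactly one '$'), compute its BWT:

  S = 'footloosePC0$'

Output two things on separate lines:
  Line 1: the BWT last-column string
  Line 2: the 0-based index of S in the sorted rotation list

Answer: 0CPes$tlfoooo
5

Derivation:
All 13 rotations (rotation i = S[i:]+S[:i]):
  rot[0] = footloosePC0$
  rot[1] = ootloosePC0$f
  rot[2] = otloosePC0$fo
  rot[3] = tloosePC0$foo
  rot[4] = loosePC0$foot
  rot[5] = oosePC0$footl
  rot[6] = osePC0$footlo
  rot[7] = sePC0$footloo
  rot[8] = ePC0$footloos
  rot[9] = PC0$footloose
  rot[10] = C0$footlooseP
  rot[11] = 0$footloosePC
  rot[12] = $footloosePC0
Sorted (with $ < everything):
  sorted[0] = $footloosePC0  (last char: '0')
  sorted[1] = 0$footloosePC  (last char: 'C')
  sorted[2] = C0$footlooseP  (last char: 'P')
  sorted[3] = PC0$footloose  (last char: 'e')
  sorted[4] = ePC0$footloos  (last char: 's')
  sorted[5] = footloosePC0$  (last char: '$')
  sorted[6] = loosePC0$foot  (last char: 't')
  sorted[7] = oosePC0$footl  (last char: 'l')
  sorted[8] = ootloosePC0$f  (last char: 'f')
  sorted[9] = osePC0$footlo  (last char: 'o')
  sorted[10] = otloosePC0$fo  (last char: 'o')
  sorted[11] = sePC0$footloo  (last char: 'o')
  sorted[12] = tloosePC0$foo  (last char: 'o')
Last column: 0CPes$tlfoooo
Original string S is at sorted index 5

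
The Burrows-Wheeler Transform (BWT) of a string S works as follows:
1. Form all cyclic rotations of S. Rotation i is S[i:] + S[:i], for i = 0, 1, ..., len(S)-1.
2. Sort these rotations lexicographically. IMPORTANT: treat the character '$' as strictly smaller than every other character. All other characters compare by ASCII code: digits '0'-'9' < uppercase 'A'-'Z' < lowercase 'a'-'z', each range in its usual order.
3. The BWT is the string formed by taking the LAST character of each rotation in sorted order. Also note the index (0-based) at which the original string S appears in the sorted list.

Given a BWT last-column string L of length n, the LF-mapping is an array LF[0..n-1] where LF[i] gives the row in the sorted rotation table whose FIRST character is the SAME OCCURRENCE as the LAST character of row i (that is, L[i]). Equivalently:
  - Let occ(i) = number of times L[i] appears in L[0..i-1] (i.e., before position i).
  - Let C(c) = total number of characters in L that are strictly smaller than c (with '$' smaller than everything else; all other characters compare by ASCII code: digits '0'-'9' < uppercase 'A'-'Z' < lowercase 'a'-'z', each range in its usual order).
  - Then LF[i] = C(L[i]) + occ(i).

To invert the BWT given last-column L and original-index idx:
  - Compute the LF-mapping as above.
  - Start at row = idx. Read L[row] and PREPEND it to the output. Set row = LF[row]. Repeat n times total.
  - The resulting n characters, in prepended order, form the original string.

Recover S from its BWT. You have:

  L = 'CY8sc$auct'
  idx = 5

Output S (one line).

Answer: cactusY8C$

Derivation:
LF mapping: 2 3 1 7 5 0 4 9 6 8
Walk LF starting at row 5, prepending L[row]:
  step 1: row=5, L[5]='$', prepend. Next row=LF[5]=0
  step 2: row=0, L[0]='C', prepend. Next row=LF[0]=2
  step 3: row=2, L[2]='8', prepend. Next row=LF[2]=1
  step 4: row=1, L[1]='Y', prepend. Next row=LF[1]=3
  step 5: row=3, L[3]='s', prepend. Next row=LF[3]=7
  step 6: row=7, L[7]='u', prepend. Next row=LF[7]=9
  step 7: row=9, L[9]='t', prepend. Next row=LF[9]=8
  step 8: row=8, L[8]='c', prepend. Next row=LF[8]=6
  step 9: row=6, L[6]='a', prepend. Next row=LF[6]=4
  step 10: row=4, L[4]='c', prepend. Next row=LF[4]=5
Reversed output: cactusY8C$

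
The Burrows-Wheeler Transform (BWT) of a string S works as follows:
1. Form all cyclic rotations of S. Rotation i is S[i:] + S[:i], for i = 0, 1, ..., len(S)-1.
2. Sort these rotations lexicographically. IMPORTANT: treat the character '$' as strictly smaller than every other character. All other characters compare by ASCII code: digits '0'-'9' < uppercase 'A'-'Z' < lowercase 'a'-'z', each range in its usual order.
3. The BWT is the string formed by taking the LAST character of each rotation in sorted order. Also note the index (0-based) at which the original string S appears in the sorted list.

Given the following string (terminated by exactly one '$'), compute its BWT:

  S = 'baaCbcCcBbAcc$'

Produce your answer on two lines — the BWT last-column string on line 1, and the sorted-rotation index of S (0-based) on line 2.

All 14 rotations (rotation i = S[i:]+S[:i]):
  rot[0] = baaCbcCcBbAcc$
  rot[1] = aaCbcCcBbAcc$b
  rot[2] = aCbcCcBbAcc$ba
  rot[3] = CbcCcBbAcc$baa
  rot[4] = bcCcBbAcc$baaC
  rot[5] = cCcBbAcc$baaCb
  rot[6] = CcBbAcc$baaCbc
  rot[7] = cBbAcc$baaCbcC
  rot[8] = BbAcc$baaCbcCc
  rot[9] = bAcc$baaCbcCcB
  rot[10] = Acc$baaCbcCcBb
  rot[11] = cc$baaCbcCcBbA
  rot[12] = c$baaCbcCcBbAc
  rot[13] = $baaCbcCcBbAcc
Sorted (with $ < everything):
  sorted[0] = $baaCbcCcBbAcc  (last char: 'c')
  sorted[1] = Acc$baaCbcCcBb  (last char: 'b')
  sorted[2] = BbAcc$baaCbcCc  (last char: 'c')
  sorted[3] = CbcCcBbAcc$baa  (last char: 'a')
  sorted[4] = CcBbAcc$baaCbc  (last char: 'c')
  sorted[5] = aCbcCcBbAcc$ba  (last char: 'a')
  sorted[6] = aaCbcCcBbAcc$b  (last char: 'b')
  sorted[7] = bAcc$baaCbcCcB  (last char: 'B')
  sorted[8] = baaCbcCcBbAcc$  (last char: '$')
  sorted[9] = bcCcBbAcc$baaC  (last char: 'C')
  sorted[10] = c$baaCbcCcBbAc  (last char: 'c')
  sorted[11] = cBbAcc$baaCbcC  (last char: 'C')
  sorted[12] = cCcBbAcc$baaCb  (last char: 'b')
  sorted[13] = cc$baaCbcCcBbA  (last char: 'A')
Last column: cbcacabB$CcCbA
Original string S is at sorted index 8

Answer: cbcacabB$CcCbA
8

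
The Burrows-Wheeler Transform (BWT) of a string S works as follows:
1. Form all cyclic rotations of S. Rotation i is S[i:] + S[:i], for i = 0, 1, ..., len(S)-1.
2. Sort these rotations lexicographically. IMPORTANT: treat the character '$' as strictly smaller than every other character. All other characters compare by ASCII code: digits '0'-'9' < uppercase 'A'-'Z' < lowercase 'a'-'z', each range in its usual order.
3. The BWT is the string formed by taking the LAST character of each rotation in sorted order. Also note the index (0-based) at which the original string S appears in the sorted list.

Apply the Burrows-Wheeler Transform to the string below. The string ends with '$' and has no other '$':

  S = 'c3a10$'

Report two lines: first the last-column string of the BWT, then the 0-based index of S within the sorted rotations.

Answer: 01ac3$
5

Derivation:
All 6 rotations (rotation i = S[i:]+S[:i]):
  rot[0] = c3a10$
  rot[1] = 3a10$c
  rot[2] = a10$c3
  rot[3] = 10$c3a
  rot[4] = 0$c3a1
  rot[5] = $c3a10
Sorted (with $ < everything):
  sorted[0] = $c3a10  (last char: '0')
  sorted[1] = 0$c3a1  (last char: '1')
  sorted[2] = 10$c3a  (last char: 'a')
  sorted[3] = 3a10$c  (last char: 'c')
  sorted[4] = a10$c3  (last char: '3')
  sorted[5] = c3a10$  (last char: '$')
Last column: 01ac3$
Original string S is at sorted index 5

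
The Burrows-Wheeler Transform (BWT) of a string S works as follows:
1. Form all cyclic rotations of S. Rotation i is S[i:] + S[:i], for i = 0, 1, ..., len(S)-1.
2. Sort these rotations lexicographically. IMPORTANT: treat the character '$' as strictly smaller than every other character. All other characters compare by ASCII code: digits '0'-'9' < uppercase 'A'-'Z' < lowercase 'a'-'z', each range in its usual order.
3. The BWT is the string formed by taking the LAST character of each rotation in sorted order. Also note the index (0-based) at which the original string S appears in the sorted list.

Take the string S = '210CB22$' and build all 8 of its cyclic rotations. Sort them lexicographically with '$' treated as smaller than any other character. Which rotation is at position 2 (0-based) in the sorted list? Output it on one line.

Answer: 10CB22$2

Derivation:
All 8 rotations (rotation i = S[i:]+S[:i]):
  rot[0] = 210CB22$
  rot[1] = 10CB22$2
  rot[2] = 0CB22$21
  rot[3] = CB22$210
  rot[4] = B22$210C
  rot[5] = 22$210CB
  rot[6] = 2$210CB2
  rot[7] = $210CB22
Sorted (with $ < everything):
  sorted[0] = $210CB22
  sorted[1] = 0CB22$21
  sorted[2] = 10CB22$2
  sorted[3] = 2$210CB2
  sorted[4] = 210CB22$
  sorted[5] = 22$210CB
  sorted[6] = B22$210C
  sorted[7] = CB22$210
sorted[2] = 10CB22$2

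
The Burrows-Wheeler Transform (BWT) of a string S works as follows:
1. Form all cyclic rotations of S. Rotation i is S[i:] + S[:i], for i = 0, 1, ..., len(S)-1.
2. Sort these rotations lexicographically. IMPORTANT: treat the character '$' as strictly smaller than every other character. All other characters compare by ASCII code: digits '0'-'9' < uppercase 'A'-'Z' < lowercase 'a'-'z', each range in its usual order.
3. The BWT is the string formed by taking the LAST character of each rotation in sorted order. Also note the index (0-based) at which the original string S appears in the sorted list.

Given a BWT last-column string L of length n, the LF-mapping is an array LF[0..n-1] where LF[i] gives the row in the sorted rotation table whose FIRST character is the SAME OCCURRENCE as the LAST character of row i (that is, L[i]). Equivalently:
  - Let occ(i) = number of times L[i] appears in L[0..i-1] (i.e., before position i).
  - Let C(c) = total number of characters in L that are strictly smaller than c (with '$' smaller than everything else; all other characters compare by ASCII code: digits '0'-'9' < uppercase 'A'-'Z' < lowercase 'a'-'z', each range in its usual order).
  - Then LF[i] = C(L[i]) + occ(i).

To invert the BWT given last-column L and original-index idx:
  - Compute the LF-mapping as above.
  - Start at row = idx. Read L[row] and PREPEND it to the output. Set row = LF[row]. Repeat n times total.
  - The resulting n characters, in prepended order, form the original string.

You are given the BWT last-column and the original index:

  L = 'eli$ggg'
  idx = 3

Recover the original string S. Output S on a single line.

LF mapping: 1 6 5 0 2 3 4
Walk LF starting at row 3, prepending L[row]:
  step 1: row=3, L[3]='$', prepend. Next row=LF[3]=0
  step 2: row=0, L[0]='e', prepend. Next row=LF[0]=1
  step 3: row=1, L[1]='l', prepend. Next row=LF[1]=6
  step 4: row=6, L[6]='g', prepend. Next row=LF[6]=4
  step 5: row=4, L[4]='g', prepend. Next row=LF[4]=2
  step 6: row=2, L[2]='i', prepend. Next row=LF[2]=5
  step 7: row=5, L[5]='g', prepend. Next row=LF[5]=3
Reversed output: giggle$

Answer: giggle$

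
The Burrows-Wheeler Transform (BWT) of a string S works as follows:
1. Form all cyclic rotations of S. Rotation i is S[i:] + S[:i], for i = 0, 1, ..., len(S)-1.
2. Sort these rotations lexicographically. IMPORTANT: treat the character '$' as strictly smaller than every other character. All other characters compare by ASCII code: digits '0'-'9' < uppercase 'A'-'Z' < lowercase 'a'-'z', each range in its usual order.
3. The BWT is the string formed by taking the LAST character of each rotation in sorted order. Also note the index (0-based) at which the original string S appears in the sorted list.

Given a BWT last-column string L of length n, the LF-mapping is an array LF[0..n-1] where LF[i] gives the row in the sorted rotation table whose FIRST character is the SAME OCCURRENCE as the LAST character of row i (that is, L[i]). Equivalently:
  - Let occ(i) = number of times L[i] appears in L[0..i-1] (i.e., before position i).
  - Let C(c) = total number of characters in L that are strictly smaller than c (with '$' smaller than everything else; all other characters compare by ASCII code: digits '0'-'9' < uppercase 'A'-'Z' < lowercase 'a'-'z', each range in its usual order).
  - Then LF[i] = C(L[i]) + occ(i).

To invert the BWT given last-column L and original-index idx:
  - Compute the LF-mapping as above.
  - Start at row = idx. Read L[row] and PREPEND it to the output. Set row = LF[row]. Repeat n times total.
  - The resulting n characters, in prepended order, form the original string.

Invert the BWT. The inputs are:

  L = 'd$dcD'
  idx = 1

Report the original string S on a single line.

Answer: Ddcd$

Derivation:
LF mapping: 3 0 4 2 1
Walk LF starting at row 1, prepending L[row]:
  step 1: row=1, L[1]='$', prepend. Next row=LF[1]=0
  step 2: row=0, L[0]='d', prepend. Next row=LF[0]=3
  step 3: row=3, L[3]='c', prepend. Next row=LF[3]=2
  step 4: row=2, L[2]='d', prepend. Next row=LF[2]=4
  step 5: row=4, L[4]='D', prepend. Next row=LF[4]=1
Reversed output: Ddcd$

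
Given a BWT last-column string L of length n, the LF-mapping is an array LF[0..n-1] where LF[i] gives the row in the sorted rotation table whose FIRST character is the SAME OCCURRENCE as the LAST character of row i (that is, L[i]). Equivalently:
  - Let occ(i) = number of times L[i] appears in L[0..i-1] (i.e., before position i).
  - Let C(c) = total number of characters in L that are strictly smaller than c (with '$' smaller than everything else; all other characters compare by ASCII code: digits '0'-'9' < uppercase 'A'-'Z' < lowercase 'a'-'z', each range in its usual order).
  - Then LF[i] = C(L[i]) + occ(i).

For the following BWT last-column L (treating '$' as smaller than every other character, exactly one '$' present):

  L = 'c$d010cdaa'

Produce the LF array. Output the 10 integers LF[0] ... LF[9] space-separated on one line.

Char counts: '$':1, '0':2, '1':1, 'a':2, 'c':2, 'd':2
C (first-col start): C('$')=0, C('0')=1, C('1')=3, C('a')=4, C('c')=6, C('d')=8
L[0]='c': occ=0, LF[0]=C('c')+0=6+0=6
L[1]='$': occ=0, LF[1]=C('$')+0=0+0=0
L[2]='d': occ=0, LF[2]=C('d')+0=8+0=8
L[3]='0': occ=0, LF[3]=C('0')+0=1+0=1
L[4]='1': occ=0, LF[4]=C('1')+0=3+0=3
L[5]='0': occ=1, LF[5]=C('0')+1=1+1=2
L[6]='c': occ=1, LF[6]=C('c')+1=6+1=7
L[7]='d': occ=1, LF[7]=C('d')+1=8+1=9
L[8]='a': occ=0, LF[8]=C('a')+0=4+0=4
L[9]='a': occ=1, LF[9]=C('a')+1=4+1=5

Answer: 6 0 8 1 3 2 7 9 4 5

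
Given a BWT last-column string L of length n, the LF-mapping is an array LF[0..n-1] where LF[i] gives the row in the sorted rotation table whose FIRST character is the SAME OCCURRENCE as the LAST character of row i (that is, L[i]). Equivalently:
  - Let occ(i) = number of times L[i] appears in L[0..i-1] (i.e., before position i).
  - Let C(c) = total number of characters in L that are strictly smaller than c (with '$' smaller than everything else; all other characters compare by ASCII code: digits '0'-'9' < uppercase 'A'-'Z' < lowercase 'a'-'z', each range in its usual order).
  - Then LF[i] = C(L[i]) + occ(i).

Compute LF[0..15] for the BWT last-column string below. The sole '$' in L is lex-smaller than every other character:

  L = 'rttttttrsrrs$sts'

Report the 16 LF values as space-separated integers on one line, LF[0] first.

Answer: 1 9 10 11 12 13 14 2 5 3 4 6 0 7 15 8

Derivation:
Char counts: '$':1, 'r':4, 's':4, 't':7
C (first-col start): C('$')=0, C('r')=1, C('s')=5, C('t')=9
L[0]='r': occ=0, LF[0]=C('r')+0=1+0=1
L[1]='t': occ=0, LF[1]=C('t')+0=9+0=9
L[2]='t': occ=1, LF[2]=C('t')+1=9+1=10
L[3]='t': occ=2, LF[3]=C('t')+2=9+2=11
L[4]='t': occ=3, LF[4]=C('t')+3=9+3=12
L[5]='t': occ=4, LF[5]=C('t')+4=9+4=13
L[6]='t': occ=5, LF[6]=C('t')+5=9+5=14
L[7]='r': occ=1, LF[7]=C('r')+1=1+1=2
L[8]='s': occ=0, LF[8]=C('s')+0=5+0=5
L[9]='r': occ=2, LF[9]=C('r')+2=1+2=3
L[10]='r': occ=3, LF[10]=C('r')+3=1+3=4
L[11]='s': occ=1, LF[11]=C('s')+1=5+1=6
L[12]='$': occ=0, LF[12]=C('$')+0=0+0=0
L[13]='s': occ=2, LF[13]=C('s')+2=5+2=7
L[14]='t': occ=6, LF[14]=C('t')+6=9+6=15
L[15]='s': occ=3, LF[15]=C('s')+3=5+3=8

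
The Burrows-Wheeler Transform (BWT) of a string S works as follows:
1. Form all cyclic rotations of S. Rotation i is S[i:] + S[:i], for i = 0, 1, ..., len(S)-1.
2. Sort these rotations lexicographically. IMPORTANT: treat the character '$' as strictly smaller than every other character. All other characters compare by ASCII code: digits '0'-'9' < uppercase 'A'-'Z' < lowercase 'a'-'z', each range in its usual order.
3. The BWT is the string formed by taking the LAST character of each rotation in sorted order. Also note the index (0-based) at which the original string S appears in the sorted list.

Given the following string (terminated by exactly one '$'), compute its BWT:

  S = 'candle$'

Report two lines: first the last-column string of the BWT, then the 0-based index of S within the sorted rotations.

Answer: ec$nlda
2

Derivation:
All 7 rotations (rotation i = S[i:]+S[:i]):
  rot[0] = candle$
  rot[1] = andle$c
  rot[2] = ndle$ca
  rot[3] = dle$can
  rot[4] = le$cand
  rot[5] = e$candl
  rot[6] = $candle
Sorted (with $ < everything):
  sorted[0] = $candle  (last char: 'e')
  sorted[1] = andle$c  (last char: 'c')
  sorted[2] = candle$  (last char: '$')
  sorted[3] = dle$can  (last char: 'n')
  sorted[4] = e$candl  (last char: 'l')
  sorted[5] = le$cand  (last char: 'd')
  sorted[6] = ndle$ca  (last char: 'a')
Last column: ec$nlda
Original string S is at sorted index 2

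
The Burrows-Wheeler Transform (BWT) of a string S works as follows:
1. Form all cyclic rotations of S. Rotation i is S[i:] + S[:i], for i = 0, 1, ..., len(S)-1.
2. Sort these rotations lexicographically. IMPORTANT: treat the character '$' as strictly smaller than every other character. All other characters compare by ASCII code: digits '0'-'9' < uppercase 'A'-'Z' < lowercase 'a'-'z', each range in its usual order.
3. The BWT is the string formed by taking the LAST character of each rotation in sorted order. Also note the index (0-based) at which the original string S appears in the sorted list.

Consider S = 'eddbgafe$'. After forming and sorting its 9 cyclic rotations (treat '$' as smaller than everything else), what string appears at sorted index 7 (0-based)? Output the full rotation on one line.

All 9 rotations (rotation i = S[i:]+S[:i]):
  rot[0] = eddbgafe$
  rot[1] = ddbgafe$e
  rot[2] = dbgafe$ed
  rot[3] = bgafe$edd
  rot[4] = gafe$eddb
  rot[5] = afe$eddbg
  rot[6] = fe$eddbga
  rot[7] = e$eddbgaf
  rot[8] = $eddbgafe
Sorted (with $ < everything):
  sorted[0] = $eddbgafe
  sorted[1] = afe$eddbg
  sorted[2] = bgafe$edd
  sorted[3] = dbgafe$ed
  sorted[4] = ddbgafe$e
  sorted[5] = e$eddbgaf
  sorted[6] = eddbgafe$
  sorted[7] = fe$eddbga
  sorted[8] = gafe$eddb
sorted[7] = fe$eddbga

Answer: fe$eddbga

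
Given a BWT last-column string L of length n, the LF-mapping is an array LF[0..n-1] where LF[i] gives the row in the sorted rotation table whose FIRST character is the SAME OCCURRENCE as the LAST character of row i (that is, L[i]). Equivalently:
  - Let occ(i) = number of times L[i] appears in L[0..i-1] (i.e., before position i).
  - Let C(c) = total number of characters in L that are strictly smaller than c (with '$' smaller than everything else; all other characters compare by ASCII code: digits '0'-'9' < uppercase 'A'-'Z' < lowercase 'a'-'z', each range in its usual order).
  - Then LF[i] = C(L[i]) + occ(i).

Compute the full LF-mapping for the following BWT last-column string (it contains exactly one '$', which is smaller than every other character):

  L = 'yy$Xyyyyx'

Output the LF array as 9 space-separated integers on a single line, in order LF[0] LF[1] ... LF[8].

Char counts: '$':1, 'X':1, 'x':1, 'y':6
C (first-col start): C('$')=0, C('X')=1, C('x')=2, C('y')=3
L[0]='y': occ=0, LF[0]=C('y')+0=3+0=3
L[1]='y': occ=1, LF[1]=C('y')+1=3+1=4
L[2]='$': occ=0, LF[2]=C('$')+0=0+0=0
L[3]='X': occ=0, LF[3]=C('X')+0=1+0=1
L[4]='y': occ=2, LF[4]=C('y')+2=3+2=5
L[5]='y': occ=3, LF[5]=C('y')+3=3+3=6
L[6]='y': occ=4, LF[6]=C('y')+4=3+4=7
L[7]='y': occ=5, LF[7]=C('y')+5=3+5=8
L[8]='x': occ=0, LF[8]=C('x')+0=2+0=2

Answer: 3 4 0 1 5 6 7 8 2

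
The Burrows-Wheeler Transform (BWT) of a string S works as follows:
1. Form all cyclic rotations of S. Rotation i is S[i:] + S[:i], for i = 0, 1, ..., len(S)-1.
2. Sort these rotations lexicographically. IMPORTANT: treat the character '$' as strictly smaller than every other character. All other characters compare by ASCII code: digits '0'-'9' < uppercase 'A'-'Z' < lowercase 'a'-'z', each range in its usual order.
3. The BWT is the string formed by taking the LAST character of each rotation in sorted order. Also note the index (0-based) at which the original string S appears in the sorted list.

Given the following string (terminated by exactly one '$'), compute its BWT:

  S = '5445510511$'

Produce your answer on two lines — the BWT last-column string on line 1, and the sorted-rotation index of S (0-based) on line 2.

All 11 rotations (rotation i = S[i:]+S[:i]):
  rot[0] = 5445510511$
  rot[1] = 445510511$5
  rot[2] = 45510511$54
  rot[3] = 5510511$544
  rot[4] = 510511$5445
  rot[5] = 10511$54455
  rot[6] = 0511$544551
  rot[7] = 511$5445510
  rot[8] = 11$54455105
  rot[9] = 1$544551051
  rot[10] = $5445510511
Sorted (with $ < everything):
  sorted[0] = $5445510511  (last char: '1')
  sorted[1] = 0511$544551  (last char: '1')
  sorted[2] = 1$544551051  (last char: '1')
  sorted[3] = 10511$54455  (last char: '5')
  sorted[4] = 11$54455105  (last char: '5')
  sorted[5] = 445510511$5  (last char: '5')
  sorted[6] = 45510511$54  (last char: '4')
  sorted[7] = 510511$5445  (last char: '5')
  sorted[8] = 511$5445510  (last char: '0')
  sorted[9] = 5445510511$  (last char: '$')
  sorted[10] = 5510511$544  (last char: '4')
Last column: 111555450$4
Original string S is at sorted index 9

Answer: 111555450$4
9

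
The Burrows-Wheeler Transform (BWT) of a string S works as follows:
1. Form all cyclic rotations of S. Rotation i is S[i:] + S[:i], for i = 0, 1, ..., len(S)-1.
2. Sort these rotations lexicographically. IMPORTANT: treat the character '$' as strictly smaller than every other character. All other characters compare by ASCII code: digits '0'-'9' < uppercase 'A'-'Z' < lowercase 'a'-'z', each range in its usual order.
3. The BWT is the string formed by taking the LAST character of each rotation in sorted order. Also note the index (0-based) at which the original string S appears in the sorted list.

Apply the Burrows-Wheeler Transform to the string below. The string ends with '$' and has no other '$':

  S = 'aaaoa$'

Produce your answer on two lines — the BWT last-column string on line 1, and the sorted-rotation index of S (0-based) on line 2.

All 6 rotations (rotation i = S[i:]+S[:i]):
  rot[0] = aaaoa$
  rot[1] = aaoa$a
  rot[2] = aoa$aa
  rot[3] = oa$aaa
  rot[4] = a$aaao
  rot[5] = $aaaoa
Sorted (with $ < everything):
  sorted[0] = $aaaoa  (last char: 'a')
  sorted[1] = a$aaao  (last char: 'o')
  sorted[2] = aaaoa$  (last char: '$')
  sorted[3] = aaoa$a  (last char: 'a')
  sorted[4] = aoa$aa  (last char: 'a')
  sorted[5] = oa$aaa  (last char: 'a')
Last column: ao$aaa
Original string S is at sorted index 2

Answer: ao$aaa
2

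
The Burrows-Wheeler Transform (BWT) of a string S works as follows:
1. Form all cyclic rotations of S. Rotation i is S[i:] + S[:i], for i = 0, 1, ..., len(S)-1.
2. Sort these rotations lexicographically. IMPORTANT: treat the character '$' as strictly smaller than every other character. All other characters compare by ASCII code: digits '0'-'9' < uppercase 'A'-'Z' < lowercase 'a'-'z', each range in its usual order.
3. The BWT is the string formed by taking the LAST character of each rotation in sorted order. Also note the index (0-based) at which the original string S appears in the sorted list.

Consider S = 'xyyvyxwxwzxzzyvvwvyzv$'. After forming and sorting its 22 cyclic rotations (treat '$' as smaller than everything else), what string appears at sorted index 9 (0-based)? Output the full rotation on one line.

Answer: xwxwzxzzyvvwvyzv$xyyvy

Derivation:
All 22 rotations (rotation i = S[i:]+S[:i]):
  rot[0] = xyyvyxwxwzxzzyvvwvyzv$
  rot[1] = yyvyxwxwzxzzyvvwvyzv$x
  rot[2] = yvyxwxwzxzzyvvwvyzv$xy
  rot[3] = vyxwxwzxzzyvvwvyzv$xyy
  rot[4] = yxwxwzxzzyvvwvyzv$xyyv
  rot[5] = xwxwzxzzyvvwvyzv$xyyvy
  rot[6] = wxwzxzzyvvwvyzv$xyyvyx
  rot[7] = xwzxzzyvvwvyzv$xyyvyxw
  rot[8] = wzxzzyvvwvyzv$xyyvyxwx
  rot[9] = zxzzyvvwvyzv$xyyvyxwxw
  rot[10] = xzzyvvwvyzv$xyyvyxwxwz
  rot[11] = zzyvvwvyzv$xyyvyxwxwzx
  rot[12] = zyvvwvyzv$xyyvyxwxwzxz
  rot[13] = yvvwvyzv$xyyvyxwxwzxzz
  rot[14] = vvwvyzv$xyyvyxwxwzxzzy
  rot[15] = vwvyzv$xyyvyxwxwzxzzyv
  rot[16] = wvyzv$xyyvyxwxwzxzzyvv
  rot[17] = vyzv$xyyvyxwxwzxzzyvvw
  rot[18] = yzv$xyyvyxwxwzxzzyvvwv
  rot[19] = zv$xyyvyxwxwzxzzyvvwvy
  rot[20] = v$xyyvyxwxwzxzzyvvwvyz
  rot[21] = $xyyvyxwxwzxzzyvvwvyzv
Sorted (with $ < everything):
  sorted[0] = $xyyvyxwxwzxzzyvvwvyzv
  sorted[1] = v$xyyvyxwxwzxzzyvvwvyz
  sorted[2] = vvwvyzv$xyyvyxwxwzxzzy
  sorted[3] = vwvyzv$xyyvyxwxwzxzzyv
  sorted[4] = vyxwxwzxzzyvvwvyzv$xyy
  sorted[5] = vyzv$xyyvyxwxwzxzzyvvw
  sorted[6] = wvyzv$xyyvyxwxwzxzzyvv
  sorted[7] = wxwzxzzyvvwvyzv$xyyvyx
  sorted[8] = wzxzzyvvwvyzv$xyyvyxwx
  sorted[9] = xwxwzxzzyvvwvyzv$xyyvy
  sorted[10] = xwzxzzyvvwvyzv$xyyvyxw
  sorted[11] = xyyvyxwxwzxzzyvvwvyzv$
  sorted[12] = xzzyvvwvyzv$xyyvyxwxwz
  sorted[13] = yvvwvyzv$xyyvyxwxwzxzz
  sorted[14] = yvyxwxwzxzzyvvwvyzv$xy
  sorted[15] = yxwxwzxzzyvvwvyzv$xyyv
  sorted[16] = yyvyxwxwzxzzyvvwvyzv$x
  sorted[17] = yzv$xyyvyxwxwzxzzyvvwv
  sorted[18] = zv$xyyvyxwxwzxzzyvvwvy
  sorted[19] = zxzzyvvwvyzv$xyyvyxwxw
  sorted[20] = zyvvwvyzv$xyyvyxwxwzxz
  sorted[21] = zzyvvwvyzv$xyyvyxwxwzx
sorted[9] = xwxwzxzzyvvwvyzv$xyyvy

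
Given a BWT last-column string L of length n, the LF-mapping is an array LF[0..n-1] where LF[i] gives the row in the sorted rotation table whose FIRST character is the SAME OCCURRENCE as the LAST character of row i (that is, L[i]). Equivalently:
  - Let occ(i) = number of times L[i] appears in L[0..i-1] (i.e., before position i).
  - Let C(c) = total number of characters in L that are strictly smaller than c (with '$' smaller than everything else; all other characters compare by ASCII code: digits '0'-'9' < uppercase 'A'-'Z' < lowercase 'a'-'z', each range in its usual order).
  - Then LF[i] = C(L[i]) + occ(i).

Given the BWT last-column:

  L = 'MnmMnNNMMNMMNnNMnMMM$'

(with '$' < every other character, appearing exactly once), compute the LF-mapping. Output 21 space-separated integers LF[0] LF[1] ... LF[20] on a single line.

Char counts: '$':1, 'M':10, 'N':5, 'm':1, 'n':4
C (first-col start): C('$')=0, C('M')=1, C('N')=11, C('m')=16, C('n')=17
L[0]='M': occ=0, LF[0]=C('M')+0=1+0=1
L[1]='n': occ=0, LF[1]=C('n')+0=17+0=17
L[2]='m': occ=0, LF[2]=C('m')+0=16+0=16
L[3]='M': occ=1, LF[3]=C('M')+1=1+1=2
L[4]='n': occ=1, LF[4]=C('n')+1=17+1=18
L[5]='N': occ=0, LF[5]=C('N')+0=11+0=11
L[6]='N': occ=1, LF[6]=C('N')+1=11+1=12
L[7]='M': occ=2, LF[7]=C('M')+2=1+2=3
L[8]='M': occ=3, LF[8]=C('M')+3=1+3=4
L[9]='N': occ=2, LF[9]=C('N')+2=11+2=13
L[10]='M': occ=4, LF[10]=C('M')+4=1+4=5
L[11]='M': occ=5, LF[11]=C('M')+5=1+5=6
L[12]='N': occ=3, LF[12]=C('N')+3=11+3=14
L[13]='n': occ=2, LF[13]=C('n')+2=17+2=19
L[14]='N': occ=4, LF[14]=C('N')+4=11+4=15
L[15]='M': occ=6, LF[15]=C('M')+6=1+6=7
L[16]='n': occ=3, LF[16]=C('n')+3=17+3=20
L[17]='M': occ=7, LF[17]=C('M')+7=1+7=8
L[18]='M': occ=8, LF[18]=C('M')+8=1+8=9
L[19]='M': occ=9, LF[19]=C('M')+9=1+9=10
L[20]='$': occ=0, LF[20]=C('$')+0=0+0=0

Answer: 1 17 16 2 18 11 12 3 4 13 5 6 14 19 15 7 20 8 9 10 0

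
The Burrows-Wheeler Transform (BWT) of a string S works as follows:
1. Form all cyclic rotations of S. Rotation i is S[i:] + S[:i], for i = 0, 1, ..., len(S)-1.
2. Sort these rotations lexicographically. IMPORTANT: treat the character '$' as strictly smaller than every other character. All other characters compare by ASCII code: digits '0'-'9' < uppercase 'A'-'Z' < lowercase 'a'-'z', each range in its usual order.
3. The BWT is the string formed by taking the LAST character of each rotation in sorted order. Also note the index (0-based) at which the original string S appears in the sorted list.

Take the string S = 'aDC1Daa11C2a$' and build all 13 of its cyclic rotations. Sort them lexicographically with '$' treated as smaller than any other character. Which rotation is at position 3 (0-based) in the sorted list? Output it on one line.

Answer: 1Daa11C2a$aDC

Derivation:
All 13 rotations (rotation i = S[i:]+S[:i]):
  rot[0] = aDC1Daa11C2a$
  rot[1] = DC1Daa11C2a$a
  rot[2] = C1Daa11C2a$aD
  rot[3] = 1Daa11C2a$aDC
  rot[4] = Daa11C2a$aDC1
  rot[5] = aa11C2a$aDC1D
  rot[6] = a11C2a$aDC1Da
  rot[7] = 11C2a$aDC1Daa
  rot[8] = 1C2a$aDC1Daa1
  rot[9] = C2a$aDC1Daa11
  rot[10] = 2a$aDC1Daa11C
  rot[11] = a$aDC1Daa11C2
  rot[12] = $aDC1Daa11C2a
Sorted (with $ < everything):
  sorted[0] = $aDC1Daa11C2a
  sorted[1] = 11C2a$aDC1Daa
  sorted[2] = 1C2a$aDC1Daa1
  sorted[3] = 1Daa11C2a$aDC
  sorted[4] = 2a$aDC1Daa11C
  sorted[5] = C1Daa11C2a$aD
  sorted[6] = C2a$aDC1Daa11
  sorted[7] = DC1Daa11C2a$a
  sorted[8] = Daa11C2a$aDC1
  sorted[9] = a$aDC1Daa11C2
  sorted[10] = a11C2a$aDC1Da
  sorted[11] = aDC1Daa11C2a$
  sorted[12] = aa11C2a$aDC1D
sorted[3] = 1Daa11C2a$aDC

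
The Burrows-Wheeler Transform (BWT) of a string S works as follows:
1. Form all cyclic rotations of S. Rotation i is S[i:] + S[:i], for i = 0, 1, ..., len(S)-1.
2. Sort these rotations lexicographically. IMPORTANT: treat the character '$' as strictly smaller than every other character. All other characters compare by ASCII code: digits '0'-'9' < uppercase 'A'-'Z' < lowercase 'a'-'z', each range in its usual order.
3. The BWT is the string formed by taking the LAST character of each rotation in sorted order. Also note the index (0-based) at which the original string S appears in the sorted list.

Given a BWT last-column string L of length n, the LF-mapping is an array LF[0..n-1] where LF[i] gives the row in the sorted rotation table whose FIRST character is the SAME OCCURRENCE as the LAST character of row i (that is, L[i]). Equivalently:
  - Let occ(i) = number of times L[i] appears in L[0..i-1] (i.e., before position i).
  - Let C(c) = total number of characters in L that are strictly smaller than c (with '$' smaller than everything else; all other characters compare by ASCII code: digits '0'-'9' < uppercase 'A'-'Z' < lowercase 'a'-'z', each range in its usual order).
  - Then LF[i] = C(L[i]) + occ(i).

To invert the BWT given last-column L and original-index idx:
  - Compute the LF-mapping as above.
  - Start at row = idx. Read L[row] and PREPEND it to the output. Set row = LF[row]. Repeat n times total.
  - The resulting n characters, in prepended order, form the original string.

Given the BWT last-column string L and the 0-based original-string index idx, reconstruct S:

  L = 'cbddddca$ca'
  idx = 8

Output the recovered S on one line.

LF mapping: 4 3 7 8 9 10 5 1 0 6 2
Walk LF starting at row 8, prepending L[row]:
  step 1: row=8, L[8]='$', prepend. Next row=LF[8]=0
  step 2: row=0, L[0]='c', prepend. Next row=LF[0]=4
  step 3: row=4, L[4]='d', prepend. Next row=LF[4]=9
  step 4: row=9, L[9]='c', prepend. Next row=LF[9]=6
  step 5: row=6, L[6]='c', prepend. Next row=LF[6]=5
  step 6: row=5, L[5]='d', prepend. Next row=LF[5]=10
  step 7: row=10, L[10]='a', prepend. Next row=LF[10]=2
  step 8: row=2, L[2]='d', prepend. Next row=LF[2]=7
  step 9: row=7, L[7]='a', prepend. Next row=LF[7]=1
  step 10: row=1, L[1]='b', prepend. Next row=LF[1]=3
  step 11: row=3, L[3]='d', prepend. Next row=LF[3]=8
Reversed output: dbadadccdc$

Answer: dbadadccdc$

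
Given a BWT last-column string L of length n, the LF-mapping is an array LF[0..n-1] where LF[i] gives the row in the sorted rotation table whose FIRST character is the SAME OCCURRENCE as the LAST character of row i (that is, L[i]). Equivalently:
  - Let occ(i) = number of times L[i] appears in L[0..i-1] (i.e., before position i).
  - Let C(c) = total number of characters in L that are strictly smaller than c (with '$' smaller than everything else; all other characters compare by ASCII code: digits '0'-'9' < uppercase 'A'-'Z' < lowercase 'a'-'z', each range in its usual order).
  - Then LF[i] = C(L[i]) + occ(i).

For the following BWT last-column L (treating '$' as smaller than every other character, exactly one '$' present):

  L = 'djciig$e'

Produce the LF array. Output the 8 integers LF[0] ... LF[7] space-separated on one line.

Char counts: '$':1, 'c':1, 'd':1, 'e':1, 'g':1, 'i':2, 'j':1
C (first-col start): C('$')=0, C('c')=1, C('d')=2, C('e')=3, C('g')=4, C('i')=5, C('j')=7
L[0]='d': occ=0, LF[0]=C('d')+0=2+0=2
L[1]='j': occ=0, LF[1]=C('j')+0=7+0=7
L[2]='c': occ=0, LF[2]=C('c')+0=1+0=1
L[3]='i': occ=0, LF[3]=C('i')+0=5+0=5
L[4]='i': occ=1, LF[4]=C('i')+1=5+1=6
L[5]='g': occ=0, LF[5]=C('g')+0=4+0=4
L[6]='$': occ=0, LF[6]=C('$')+0=0+0=0
L[7]='e': occ=0, LF[7]=C('e')+0=3+0=3

Answer: 2 7 1 5 6 4 0 3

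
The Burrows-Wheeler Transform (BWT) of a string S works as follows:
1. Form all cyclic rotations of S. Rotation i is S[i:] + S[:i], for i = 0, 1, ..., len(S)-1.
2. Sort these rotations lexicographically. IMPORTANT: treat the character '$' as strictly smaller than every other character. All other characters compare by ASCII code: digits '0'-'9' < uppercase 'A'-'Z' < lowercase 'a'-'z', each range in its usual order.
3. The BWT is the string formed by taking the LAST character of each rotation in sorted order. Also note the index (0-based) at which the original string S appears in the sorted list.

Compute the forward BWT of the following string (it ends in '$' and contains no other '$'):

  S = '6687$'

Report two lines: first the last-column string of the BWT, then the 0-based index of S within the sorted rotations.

Answer: 7$686
1

Derivation:
All 5 rotations (rotation i = S[i:]+S[:i]):
  rot[0] = 6687$
  rot[1] = 687$6
  rot[2] = 87$66
  rot[3] = 7$668
  rot[4] = $6687
Sorted (with $ < everything):
  sorted[0] = $6687  (last char: '7')
  sorted[1] = 6687$  (last char: '$')
  sorted[2] = 687$6  (last char: '6')
  sorted[3] = 7$668  (last char: '8')
  sorted[4] = 87$66  (last char: '6')
Last column: 7$686
Original string S is at sorted index 1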